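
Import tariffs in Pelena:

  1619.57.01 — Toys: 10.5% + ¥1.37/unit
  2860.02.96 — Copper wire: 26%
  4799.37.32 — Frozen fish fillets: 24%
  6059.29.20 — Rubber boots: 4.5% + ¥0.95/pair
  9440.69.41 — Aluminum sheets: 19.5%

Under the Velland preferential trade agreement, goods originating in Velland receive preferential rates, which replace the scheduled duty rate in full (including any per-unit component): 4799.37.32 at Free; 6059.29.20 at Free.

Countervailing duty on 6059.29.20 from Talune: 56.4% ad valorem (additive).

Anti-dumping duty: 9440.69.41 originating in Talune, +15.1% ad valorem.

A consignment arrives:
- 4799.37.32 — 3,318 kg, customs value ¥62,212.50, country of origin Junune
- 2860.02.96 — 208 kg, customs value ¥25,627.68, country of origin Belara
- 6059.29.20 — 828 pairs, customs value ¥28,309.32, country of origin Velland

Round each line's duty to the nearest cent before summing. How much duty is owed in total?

Line 1 (4799.37.32, Junune, 3,318 kg, ¥62,212.50):
Base rate for 4799.37.32 is 24%.
4799.37.32 has an FTA preferential rate, but origin Junune is not Velland; base rate stands.
Duty = ¥62,212.50 × 24% = ¥14,931.00.
Line 2 (2860.02.96, Belara, 208 kg, ¥25,627.68):
Base rate for 2860.02.96 is 26%.
Duty = ¥25,627.68 × 26% = ¥6,663.20.
Line 3 (6059.29.20, Velland, 828 pairs, ¥28,309.32):
Base rate for 6059.29.20 is 4.5% + ¥0.95/pair.
Origin Velland qualifies under the Pelena–Velland agreement and 6059.29.20 is covered: preferential rate Free applies instead.
The additional-duty order on 6059.29.20 targets Talune, not Velland; it does not apply.
Duty = ¥28,309.32 × 0% = ¥0.00.
Total = ¥14,931.00 + ¥6,663.20 + ¥0.00 = ¥21,594.20.

¥21,594.20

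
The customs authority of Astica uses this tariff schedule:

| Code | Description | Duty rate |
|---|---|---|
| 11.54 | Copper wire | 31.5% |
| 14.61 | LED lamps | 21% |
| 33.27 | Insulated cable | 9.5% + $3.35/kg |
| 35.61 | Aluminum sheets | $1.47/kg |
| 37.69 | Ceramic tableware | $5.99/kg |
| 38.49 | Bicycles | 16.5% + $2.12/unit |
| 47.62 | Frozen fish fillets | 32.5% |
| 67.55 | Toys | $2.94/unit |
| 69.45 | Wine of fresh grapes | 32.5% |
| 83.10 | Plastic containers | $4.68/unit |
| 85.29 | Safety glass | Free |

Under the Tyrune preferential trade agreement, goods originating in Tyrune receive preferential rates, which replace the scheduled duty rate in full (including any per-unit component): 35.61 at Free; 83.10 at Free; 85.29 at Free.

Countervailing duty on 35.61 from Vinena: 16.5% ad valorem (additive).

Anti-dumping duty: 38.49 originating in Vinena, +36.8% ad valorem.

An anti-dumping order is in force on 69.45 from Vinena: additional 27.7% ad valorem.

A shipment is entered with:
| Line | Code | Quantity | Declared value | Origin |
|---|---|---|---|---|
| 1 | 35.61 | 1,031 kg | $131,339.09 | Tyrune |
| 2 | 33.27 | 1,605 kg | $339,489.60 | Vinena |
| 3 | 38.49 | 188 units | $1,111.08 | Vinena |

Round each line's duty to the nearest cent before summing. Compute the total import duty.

$38,619.03

Line 1 (35.61, Tyrune, 1,031 kg, $131,339.09):
Base rate for 35.61 is $1.47/kg.
Origin Tyrune qualifies under the Astica–Tyrune agreement and 35.61 is covered: preferential rate Free applies instead.
The additional-duty order on 35.61 targets Vinena, not Tyrune; it does not apply.
Duty = $131,339.09 × 0% = $0.00.
Line 2 (33.27, Vinena, 1,605 kg, $339,489.60):
Base rate for 33.27 is 9.5% + $3.35/kg.
Duty = $339,489.60 × 9.5% + 1,605 × $3.35 = $37,628.26.
Line 3 (38.49, Vinena, 188 units, $1,111.08):
Base rate for 38.49 is 16.5% + $2.12/unit.
Additional duty on 38.49 from Vinena: +36.8%. Applied ad valorem rate: 16.5% + 36.8% = 53.3%.
Duty = $1,111.08 × 53.3% + 188 × $2.12 = $990.77.
Total = $0.00 + $37,628.26 + $990.77 = $38,619.03.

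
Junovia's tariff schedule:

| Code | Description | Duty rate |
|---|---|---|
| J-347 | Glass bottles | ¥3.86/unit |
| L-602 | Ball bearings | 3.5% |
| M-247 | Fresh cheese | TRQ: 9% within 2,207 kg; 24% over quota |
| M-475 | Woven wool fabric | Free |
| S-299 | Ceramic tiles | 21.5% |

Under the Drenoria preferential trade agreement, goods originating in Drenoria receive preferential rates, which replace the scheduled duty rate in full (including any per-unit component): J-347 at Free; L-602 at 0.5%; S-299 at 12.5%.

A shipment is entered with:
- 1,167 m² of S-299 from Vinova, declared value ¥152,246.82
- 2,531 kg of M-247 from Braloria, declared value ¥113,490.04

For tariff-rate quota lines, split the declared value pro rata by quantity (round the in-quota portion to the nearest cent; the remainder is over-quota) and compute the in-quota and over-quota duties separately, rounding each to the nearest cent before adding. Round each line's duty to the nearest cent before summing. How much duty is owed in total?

¥45,126.40

Line 1 (S-299, Vinova, 1,167 m², ¥152,246.82):
Base rate for S-299 is 21.5%.
S-299 has an FTA preferential rate, but origin Vinova is not Drenoria; base rate stands.
Duty = ¥152,246.82 × 21.5% = ¥32,733.07.
Line 2 (M-247, Braloria, 2,531 kg, ¥113,490.04):
Code M-247 is under a tariff-rate quota (threshold 2,207 kg). In-quota: 2,207 kg at 9%; over-quota: 324 kg at 24%.
Pro-rata value split: in-quota = ¥113,490.04 × 2,207/2,531 = ¥98,961.88; over-quota = ¥113,490.04 − ¥98,961.88 = ¥14,528.16.
In-quota duty = ¥98,961.88 × 9% = ¥8,906.57. Over-quota duty = ¥14,528.16 × 24% = ¥3,486.76.
Line duty = ¥8,906.57 + ¥3,486.76 = ¥12,393.33.
Total = ¥32,733.07 + ¥12,393.33 = ¥45,126.40.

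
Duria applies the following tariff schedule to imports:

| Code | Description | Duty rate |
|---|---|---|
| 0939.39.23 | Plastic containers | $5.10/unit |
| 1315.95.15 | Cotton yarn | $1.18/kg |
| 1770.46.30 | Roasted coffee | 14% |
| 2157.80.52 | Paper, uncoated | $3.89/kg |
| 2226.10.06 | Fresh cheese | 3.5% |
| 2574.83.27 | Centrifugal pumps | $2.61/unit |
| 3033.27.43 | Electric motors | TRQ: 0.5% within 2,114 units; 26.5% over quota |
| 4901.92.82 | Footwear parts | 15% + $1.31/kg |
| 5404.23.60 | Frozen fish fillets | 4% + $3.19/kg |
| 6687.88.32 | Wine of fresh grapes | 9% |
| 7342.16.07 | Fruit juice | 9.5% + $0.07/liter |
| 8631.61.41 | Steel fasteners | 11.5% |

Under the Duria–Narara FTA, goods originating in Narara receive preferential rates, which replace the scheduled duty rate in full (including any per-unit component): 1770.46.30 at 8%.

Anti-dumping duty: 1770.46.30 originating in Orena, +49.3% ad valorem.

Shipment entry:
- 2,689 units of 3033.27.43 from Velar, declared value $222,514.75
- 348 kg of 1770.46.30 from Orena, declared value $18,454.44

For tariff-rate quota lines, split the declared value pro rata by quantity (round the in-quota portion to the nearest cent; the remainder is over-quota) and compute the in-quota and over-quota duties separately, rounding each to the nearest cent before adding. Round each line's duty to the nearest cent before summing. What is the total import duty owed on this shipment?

$25,165.36

Line 1 (3033.27.43, Velar, 2,689 units, $222,514.75):
Code 3033.27.43 is under a tariff-rate quota (threshold 2,114 units). In-quota: 2,114 units at 0.5%; over-quota: 575 units at 26.5%.
Pro-rata value split: in-quota = $222,514.75 × 2,114/2,689 = $174,933.50; over-quota = $222,514.75 − $174,933.50 = $47,581.25.
In-quota duty = $174,933.50 × 0.5% = $874.67. Over-quota duty = $47,581.25 × 26.5% = $12,609.03.
Line duty = $874.67 + $12,609.03 = $13,483.70.
Line 2 (1770.46.30, Orena, 348 kg, $18,454.44):
Base rate for 1770.46.30 is 14%.
1770.46.30 has an FTA preferential rate, but origin Orena is not Narara; base rate stands.
Additional duty on 1770.46.30 from Orena: +49.3%. Applied ad valorem rate: 14% + 49.3% = 63.3%.
Duty = $18,454.44 × 63.3% = $11,681.66.
Total = $13,483.70 + $11,681.66 = $25,165.36.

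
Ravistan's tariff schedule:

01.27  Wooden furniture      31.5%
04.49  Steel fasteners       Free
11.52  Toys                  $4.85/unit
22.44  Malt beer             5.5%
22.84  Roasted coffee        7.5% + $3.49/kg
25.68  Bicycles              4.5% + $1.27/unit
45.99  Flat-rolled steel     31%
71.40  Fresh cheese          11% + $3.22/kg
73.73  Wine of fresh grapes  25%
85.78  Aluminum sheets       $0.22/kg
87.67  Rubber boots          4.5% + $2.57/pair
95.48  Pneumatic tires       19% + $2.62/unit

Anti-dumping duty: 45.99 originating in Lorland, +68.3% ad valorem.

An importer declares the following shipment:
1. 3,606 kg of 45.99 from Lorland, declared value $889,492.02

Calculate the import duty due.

$883,265.58

Line 1 (45.99, Lorland, 3,606 kg, $889,492.02):
Base rate for 45.99 is 31%.
Additional duty on 45.99 from Lorland: +68.3%. Applied ad valorem rate: 31% + 68.3% = 99.3%.
Duty = $889,492.02 × 99.3% = $883,265.58.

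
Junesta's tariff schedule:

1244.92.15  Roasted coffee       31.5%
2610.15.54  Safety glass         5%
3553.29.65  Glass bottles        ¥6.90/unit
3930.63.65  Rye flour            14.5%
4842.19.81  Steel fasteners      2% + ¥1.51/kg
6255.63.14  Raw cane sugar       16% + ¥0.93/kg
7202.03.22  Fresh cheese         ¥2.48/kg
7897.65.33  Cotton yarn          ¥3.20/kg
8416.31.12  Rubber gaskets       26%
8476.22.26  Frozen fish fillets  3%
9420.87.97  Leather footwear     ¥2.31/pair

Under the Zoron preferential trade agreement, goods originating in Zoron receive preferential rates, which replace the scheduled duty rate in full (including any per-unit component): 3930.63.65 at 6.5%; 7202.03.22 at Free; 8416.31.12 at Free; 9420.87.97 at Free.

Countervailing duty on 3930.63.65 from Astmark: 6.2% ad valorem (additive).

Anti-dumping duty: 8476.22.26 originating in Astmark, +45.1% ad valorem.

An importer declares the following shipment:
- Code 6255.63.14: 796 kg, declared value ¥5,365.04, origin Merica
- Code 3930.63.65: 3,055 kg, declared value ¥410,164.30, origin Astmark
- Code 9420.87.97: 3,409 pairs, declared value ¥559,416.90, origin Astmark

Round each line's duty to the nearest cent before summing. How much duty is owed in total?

¥94,377.49

Line 1 (6255.63.14, Merica, 796 kg, ¥5,365.04):
Base rate for 6255.63.14 is 16% + ¥0.93/kg.
Duty = ¥5,365.04 × 16% + 796 × ¥0.93 = ¥1,598.69.
Line 2 (3930.63.65, Astmark, 3,055 kg, ¥410,164.30):
Base rate for 3930.63.65 is 14.5%.
3930.63.65 has an FTA preferential rate, but origin Astmark is not Zoron; base rate stands.
Additional duty on 3930.63.65 from Astmark: +6.2%. Applied ad valorem rate: 14.5% + 6.2% = 20.7%.
Duty = ¥410,164.30 × 20.7% = ¥84,904.01.
Line 3 (9420.87.97, Astmark, 3,409 pairs, ¥559,416.90):
Base rate for 9420.87.97 is ¥2.31/pair.
9420.87.97 has an FTA preferential rate, but origin Astmark is not Zoron; base rate stands.
Duty = 3,409 × ¥2.31 = ¥7,874.79.
Total = ¥1,598.69 + ¥84,904.01 + ¥7,874.79 = ¥94,377.49.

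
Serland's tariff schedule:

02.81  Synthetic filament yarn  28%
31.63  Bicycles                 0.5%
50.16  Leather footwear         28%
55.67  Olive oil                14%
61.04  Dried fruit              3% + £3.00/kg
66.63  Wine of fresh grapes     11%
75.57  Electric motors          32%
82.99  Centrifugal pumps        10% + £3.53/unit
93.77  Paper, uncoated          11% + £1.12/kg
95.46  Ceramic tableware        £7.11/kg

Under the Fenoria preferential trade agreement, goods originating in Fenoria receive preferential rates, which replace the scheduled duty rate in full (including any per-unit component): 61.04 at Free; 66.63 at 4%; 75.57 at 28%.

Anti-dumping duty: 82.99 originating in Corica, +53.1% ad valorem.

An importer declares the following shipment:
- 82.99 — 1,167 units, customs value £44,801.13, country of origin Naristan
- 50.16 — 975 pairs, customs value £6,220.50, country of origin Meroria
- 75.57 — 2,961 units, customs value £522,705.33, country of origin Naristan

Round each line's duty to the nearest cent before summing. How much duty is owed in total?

Line 1 (82.99, Naristan, 1,167 units, £44,801.13):
Base rate for 82.99 is 10% + £3.53/unit.
The additional-duty order on 82.99 targets Corica, not Naristan; it does not apply.
Duty = £44,801.13 × 10% + 1,167 × £3.53 = £8,599.62.
Line 2 (50.16, Meroria, 975 pairs, £6,220.50):
Base rate for 50.16 is 28%.
Duty = £6,220.50 × 28% = £1,741.74.
Line 3 (75.57, Naristan, 2,961 units, £522,705.33):
Base rate for 75.57 is 32%.
75.57 has an FTA preferential rate, but origin Naristan is not Fenoria; base rate stands.
Duty = £522,705.33 × 32% = £167,265.71.
Total = £8,599.62 + £1,741.74 + £167,265.71 = £177,607.07.

£177,607.07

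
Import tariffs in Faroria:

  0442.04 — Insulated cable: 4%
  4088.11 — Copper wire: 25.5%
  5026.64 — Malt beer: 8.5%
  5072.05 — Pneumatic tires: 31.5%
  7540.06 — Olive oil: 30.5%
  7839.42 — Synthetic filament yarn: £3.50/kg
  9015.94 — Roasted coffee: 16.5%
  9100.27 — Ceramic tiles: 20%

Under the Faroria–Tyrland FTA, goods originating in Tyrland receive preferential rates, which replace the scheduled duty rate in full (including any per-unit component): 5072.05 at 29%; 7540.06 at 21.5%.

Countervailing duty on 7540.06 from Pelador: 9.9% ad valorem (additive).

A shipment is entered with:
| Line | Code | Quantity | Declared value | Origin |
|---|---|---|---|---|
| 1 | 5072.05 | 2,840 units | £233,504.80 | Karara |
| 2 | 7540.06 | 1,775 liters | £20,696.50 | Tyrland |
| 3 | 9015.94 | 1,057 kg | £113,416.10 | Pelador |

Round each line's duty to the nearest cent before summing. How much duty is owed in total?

Line 1 (5072.05, Karara, 2,840 units, £233,504.80):
Base rate for 5072.05 is 31.5%.
5072.05 has an FTA preferential rate, but origin Karara is not Tyrland; base rate stands.
Duty = £233,504.80 × 31.5% = £73,554.01.
Line 2 (7540.06, Tyrland, 1,775 liters, £20,696.50):
Base rate for 7540.06 is 30.5%.
Origin Tyrland qualifies under the Faroria–Tyrland agreement and 7540.06 is covered: preferential rate 21.5% applies instead.
The additional-duty order on 7540.06 targets Pelador, not Tyrland; it does not apply.
Duty = £20,696.50 × 21.5% = £4,449.75.
Line 3 (9015.94, Pelador, 1,057 kg, £113,416.10):
Base rate for 9015.94 is 16.5%.
Duty = £113,416.10 × 16.5% = £18,713.66.
Total = £73,554.01 + £4,449.75 + £18,713.66 = £96,717.42.

£96,717.42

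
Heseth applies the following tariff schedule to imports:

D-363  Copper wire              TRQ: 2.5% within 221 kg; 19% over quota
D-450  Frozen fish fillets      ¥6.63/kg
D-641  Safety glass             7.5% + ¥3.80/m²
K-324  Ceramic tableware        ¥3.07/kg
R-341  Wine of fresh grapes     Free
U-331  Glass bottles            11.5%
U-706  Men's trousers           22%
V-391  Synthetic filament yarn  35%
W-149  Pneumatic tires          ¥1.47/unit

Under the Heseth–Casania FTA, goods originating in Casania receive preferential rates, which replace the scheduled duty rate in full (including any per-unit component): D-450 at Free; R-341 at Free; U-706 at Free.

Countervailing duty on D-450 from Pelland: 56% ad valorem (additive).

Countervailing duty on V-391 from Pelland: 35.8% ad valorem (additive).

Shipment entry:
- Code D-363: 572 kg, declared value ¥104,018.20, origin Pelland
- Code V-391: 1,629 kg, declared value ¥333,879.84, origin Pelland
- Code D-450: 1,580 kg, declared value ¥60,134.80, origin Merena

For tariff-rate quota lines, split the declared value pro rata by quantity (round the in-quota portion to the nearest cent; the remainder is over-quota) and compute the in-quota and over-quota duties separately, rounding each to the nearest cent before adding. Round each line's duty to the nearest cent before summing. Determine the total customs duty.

¥259,994.63

Line 1 (D-363, Pelland, 572 kg, ¥104,018.20):
Code D-363 is under a tariff-rate quota (threshold 221 kg). In-quota: 221 kg at 2.5%; over-quota: 351 kg at 19%.
Pro-rata value split: in-quota = ¥104,018.20 × 221/572 = ¥40,188.85; over-quota = ¥104,018.20 − ¥40,188.85 = ¥63,829.35.
In-quota duty = ¥40,188.85 × 2.5% = ¥1,004.72. Over-quota duty = ¥63,829.35 × 19% = ¥12,127.58.
Line duty = ¥1,004.72 + ¥12,127.58 = ¥13,132.30.
Line 2 (V-391, Pelland, 1,629 kg, ¥333,879.84):
Base rate for V-391 is 35%.
Additional duty on V-391 from Pelland: +35.8%. Applied ad valorem rate: 35% + 35.8% = 70.8%.
Duty = ¥333,879.84 × 70.8% = ¥236,386.93.
Line 3 (D-450, Merena, 1,580 kg, ¥60,134.80):
Base rate for D-450 is ¥6.63/kg.
D-450 has an FTA preferential rate, but origin Merena is not Casania; base rate stands.
The additional-duty order on D-450 targets Pelland, not Merena; it does not apply.
Duty = 1,580 × ¥6.63 = ¥10,475.40.
Total = ¥13,132.30 + ¥236,386.93 + ¥10,475.40 = ¥259,994.63.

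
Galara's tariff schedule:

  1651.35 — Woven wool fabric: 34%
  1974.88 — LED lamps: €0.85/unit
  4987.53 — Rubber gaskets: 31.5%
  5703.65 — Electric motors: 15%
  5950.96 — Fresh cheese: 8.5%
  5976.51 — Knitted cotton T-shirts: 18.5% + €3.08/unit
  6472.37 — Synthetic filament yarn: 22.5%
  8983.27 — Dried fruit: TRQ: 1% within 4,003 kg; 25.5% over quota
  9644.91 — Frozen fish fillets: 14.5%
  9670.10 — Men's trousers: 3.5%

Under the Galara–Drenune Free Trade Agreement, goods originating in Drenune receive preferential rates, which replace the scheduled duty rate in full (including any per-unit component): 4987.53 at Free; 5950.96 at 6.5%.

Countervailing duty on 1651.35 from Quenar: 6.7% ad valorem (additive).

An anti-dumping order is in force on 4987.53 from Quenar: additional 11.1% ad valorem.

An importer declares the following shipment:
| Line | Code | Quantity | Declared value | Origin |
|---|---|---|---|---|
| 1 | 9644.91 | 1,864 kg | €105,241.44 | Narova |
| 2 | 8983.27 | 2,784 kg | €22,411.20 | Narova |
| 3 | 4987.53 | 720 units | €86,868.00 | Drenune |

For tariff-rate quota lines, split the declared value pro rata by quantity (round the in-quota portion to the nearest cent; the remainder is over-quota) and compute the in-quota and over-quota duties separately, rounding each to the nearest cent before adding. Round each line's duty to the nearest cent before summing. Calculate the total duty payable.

€15,484.12

Line 1 (9644.91, Narova, 1,864 kg, €105,241.44):
Base rate for 9644.91 is 14.5%.
Duty = €105,241.44 × 14.5% = €15,260.01.
Line 2 (8983.27, Narova, 2,784 kg, €22,411.20):
Code 8983.27 is under a tariff-rate quota (threshold 4,003 kg). Quantity 2,784 kg is within the quota, so the in-quota rate 1% applies to the full value.
Duty = €22,411.20 × 1% = €224.11.
Line 3 (4987.53, Drenune, 720 units, €86,868.00):
Base rate for 4987.53 is 31.5%.
Origin Drenune qualifies under the Galara–Drenune agreement and 4987.53 is covered: preferential rate Free applies instead.
The additional-duty order on 4987.53 targets Quenar, not Drenune; it does not apply.
Duty = €86,868.00 × 0% = €0.00.
Total = €15,260.01 + €224.11 + €0.00 = €15,484.12.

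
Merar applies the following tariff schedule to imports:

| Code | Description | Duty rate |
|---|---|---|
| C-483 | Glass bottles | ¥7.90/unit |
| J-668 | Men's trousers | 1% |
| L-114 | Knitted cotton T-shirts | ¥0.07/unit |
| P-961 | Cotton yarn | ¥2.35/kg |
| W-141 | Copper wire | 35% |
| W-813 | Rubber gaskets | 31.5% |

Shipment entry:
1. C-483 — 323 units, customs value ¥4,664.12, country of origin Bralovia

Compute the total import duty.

Line 1 (C-483, Bralovia, 323 units, ¥4,664.12):
Base rate for C-483 is ¥7.90/unit.
Duty = 323 × ¥7.90 = ¥2,551.70.

¥2,551.70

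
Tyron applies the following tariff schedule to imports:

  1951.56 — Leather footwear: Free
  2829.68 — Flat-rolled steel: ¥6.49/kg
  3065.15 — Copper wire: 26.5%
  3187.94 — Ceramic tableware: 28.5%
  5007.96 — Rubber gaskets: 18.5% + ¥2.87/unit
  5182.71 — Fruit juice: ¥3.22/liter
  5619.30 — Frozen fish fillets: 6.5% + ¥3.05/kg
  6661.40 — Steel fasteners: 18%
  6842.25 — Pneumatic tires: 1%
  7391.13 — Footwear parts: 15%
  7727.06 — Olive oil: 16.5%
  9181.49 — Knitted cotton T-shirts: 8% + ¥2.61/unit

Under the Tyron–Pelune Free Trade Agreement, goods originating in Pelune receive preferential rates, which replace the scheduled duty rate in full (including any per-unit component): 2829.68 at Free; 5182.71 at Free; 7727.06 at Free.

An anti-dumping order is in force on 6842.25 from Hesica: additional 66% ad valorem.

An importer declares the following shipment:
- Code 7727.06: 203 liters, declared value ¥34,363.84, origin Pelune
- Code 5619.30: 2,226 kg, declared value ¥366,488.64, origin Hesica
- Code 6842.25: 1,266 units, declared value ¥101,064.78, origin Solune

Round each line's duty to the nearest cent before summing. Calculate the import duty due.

Line 1 (7727.06, Pelune, 203 liters, ¥34,363.84):
Base rate for 7727.06 is 16.5%.
Origin Pelune qualifies under the Tyron–Pelune agreement and 7727.06 is covered: preferential rate Free applies instead.
Duty = ¥34,363.84 × 0% = ¥0.00.
Line 2 (5619.30, Hesica, 2,226 kg, ¥366,488.64):
Base rate for 5619.30 is 6.5% + ¥3.05/kg.
Duty = ¥366,488.64 × 6.5% + 2,226 × ¥3.05 = ¥30,611.06.
Line 3 (6842.25, Solune, 1,266 units, ¥101,064.78):
Base rate for 6842.25 is 1%.
The additional-duty order on 6842.25 targets Hesica, not Solune; it does not apply.
Duty = ¥101,064.78 × 1% = ¥1,010.65.
Total = ¥0.00 + ¥30,611.06 + ¥1,010.65 = ¥31,621.71.

¥31,621.71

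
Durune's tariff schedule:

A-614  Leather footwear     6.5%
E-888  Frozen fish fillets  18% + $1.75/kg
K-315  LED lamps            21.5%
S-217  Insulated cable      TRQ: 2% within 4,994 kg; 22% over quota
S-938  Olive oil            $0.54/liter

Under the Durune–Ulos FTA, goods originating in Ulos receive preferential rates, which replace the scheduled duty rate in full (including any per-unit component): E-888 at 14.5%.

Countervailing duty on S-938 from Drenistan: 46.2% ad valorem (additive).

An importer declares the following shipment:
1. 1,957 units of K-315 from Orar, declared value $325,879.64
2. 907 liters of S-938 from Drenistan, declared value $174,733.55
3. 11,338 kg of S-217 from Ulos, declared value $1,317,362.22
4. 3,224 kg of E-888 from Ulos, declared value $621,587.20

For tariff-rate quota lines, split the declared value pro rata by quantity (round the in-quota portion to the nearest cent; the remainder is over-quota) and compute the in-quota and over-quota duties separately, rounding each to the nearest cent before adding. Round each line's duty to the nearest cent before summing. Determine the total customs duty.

Line 1 (K-315, Orar, 1,957 units, $325,879.64):
Base rate for K-315 is 21.5%.
Duty = $325,879.64 × 21.5% = $70,064.12.
Line 2 (S-938, Drenistan, 907 liters, $174,733.55):
Base rate for S-938 is $0.54/liter.
Additional duty on S-938 from Drenistan: +46.2% ad valorem. Applied ad valorem rate = 46.2%.
Duty = $174,733.55 × 46.2% + 907 × $0.54 = $81,216.68.
Line 3 (S-217, Ulos, 11,338 kg, $1,317,362.22):
Code S-217 is under a tariff-rate quota (threshold 4,994 kg). In-quota: 4,994 kg at 2%; over-quota: 6,344 kg at 22%.
Pro-rata value split: in-quota = $1,317,362.22 × 4,994/11,338 = $580,252.86; over-quota = $1,317,362.22 − $580,252.86 = $737,109.36.
In-quota duty = $580,252.86 × 2% = $11,605.06. Over-quota duty = $737,109.36 × 22% = $162,164.06.
Line duty = $11,605.06 + $162,164.06 = $173,769.12.
Line 4 (E-888, Ulos, 3,224 kg, $621,587.20):
Base rate for E-888 is 18% + $1.75/kg.
Origin Ulos qualifies under the Durune–Ulos agreement and E-888 is covered: preferential rate 14.5% applies instead.
Duty = $621,587.20 × 14.5% = $90,130.14.
Total = $70,064.12 + $81,216.68 + $173,769.12 + $90,130.14 = $415,180.06.

$415,180.06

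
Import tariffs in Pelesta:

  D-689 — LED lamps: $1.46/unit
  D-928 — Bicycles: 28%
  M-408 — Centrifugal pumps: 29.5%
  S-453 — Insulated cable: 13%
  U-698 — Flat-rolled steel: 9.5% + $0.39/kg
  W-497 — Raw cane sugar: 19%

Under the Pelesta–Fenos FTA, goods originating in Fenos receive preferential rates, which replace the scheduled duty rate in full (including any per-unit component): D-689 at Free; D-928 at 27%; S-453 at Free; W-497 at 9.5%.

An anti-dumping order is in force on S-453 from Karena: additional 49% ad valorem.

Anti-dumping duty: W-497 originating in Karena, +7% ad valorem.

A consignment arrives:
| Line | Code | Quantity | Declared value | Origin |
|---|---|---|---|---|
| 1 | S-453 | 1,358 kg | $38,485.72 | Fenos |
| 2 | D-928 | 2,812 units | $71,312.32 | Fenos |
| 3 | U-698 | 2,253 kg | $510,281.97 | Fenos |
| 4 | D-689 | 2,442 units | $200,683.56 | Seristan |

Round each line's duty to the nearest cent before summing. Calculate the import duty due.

$72,175.11

Line 1 (S-453, Fenos, 1,358 kg, $38,485.72):
Base rate for S-453 is 13%.
Origin Fenos qualifies under the Pelesta–Fenos agreement and S-453 is covered: preferential rate Free applies instead.
The additional-duty order on S-453 targets Karena, not Fenos; it does not apply.
Duty = $38,485.72 × 0% = $0.00.
Line 2 (D-928, Fenos, 2,812 units, $71,312.32):
Base rate for D-928 is 28%.
Origin Fenos qualifies under the Pelesta–Fenos agreement and D-928 is covered: preferential rate 27% applies instead.
Duty = $71,312.32 × 27% = $19,254.33.
Line 3 (U-698, Fenos, 2,253 kg, $510,281.97):
Base rate for U-698 is 9.5% + $0.39/kg.
Origin Fenos is the FTA partner but U-698 is not on the preference list; base rate stands.
Duty = $510,281.97 × 9.5% + 2,253 × $0.39 = $49,355.46.
Line 4 (D-689, Seristan, 2,442 units, $200,683.56):
Base rate for D-689 is $1.46/unit.
D-689 has an FTA preferential rate, but origin Seristan is not Fenos; base rate stands.
Duty = 2,442 × $1.46 = $3,565.32.
Total = $0.00 + $19,254.33 + $49,355.46 + $3,565.32 = $72,175.11.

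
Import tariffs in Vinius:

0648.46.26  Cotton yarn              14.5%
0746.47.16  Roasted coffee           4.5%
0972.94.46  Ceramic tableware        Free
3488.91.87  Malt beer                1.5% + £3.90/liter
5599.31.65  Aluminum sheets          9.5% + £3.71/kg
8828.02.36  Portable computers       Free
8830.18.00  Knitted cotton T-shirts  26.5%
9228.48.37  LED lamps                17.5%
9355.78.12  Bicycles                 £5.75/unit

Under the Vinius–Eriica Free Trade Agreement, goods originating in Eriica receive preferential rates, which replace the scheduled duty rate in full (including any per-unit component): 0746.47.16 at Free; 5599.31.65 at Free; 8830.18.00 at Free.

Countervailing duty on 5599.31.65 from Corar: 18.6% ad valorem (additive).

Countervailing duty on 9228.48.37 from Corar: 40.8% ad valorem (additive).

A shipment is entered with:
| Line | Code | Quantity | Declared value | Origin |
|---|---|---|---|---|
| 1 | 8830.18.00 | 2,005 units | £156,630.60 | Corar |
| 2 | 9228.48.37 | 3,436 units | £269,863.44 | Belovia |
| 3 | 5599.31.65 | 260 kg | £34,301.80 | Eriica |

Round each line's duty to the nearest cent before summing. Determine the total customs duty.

£88,733.21

Line 1 (8830.18.00, Corar, 2,005 units, £156,630.60):
Base rate for 8830.18.00 is 26.5%.
8830.18.00 has an FTA preferential rate, but origin Corar is not Eriica; base rate stands.
Duty = £156,630.60 × 26.5% = £41,507.11.
Line 2 (9228.48.37, Belovia, 3,436 units, £269,863.44):
Base rate for 9228.48.37 is 17.5%.
The additional-duty order on 9228.48.37 targets Corar, not Belovia; it does not apply.
Duty = £269,863.44 × 17.5% = £47,226.10.
Line 3 (5599.31.65, Eriica, 260 kg, £34,301.80):
Base rate for 5599.31.65 is 9.5% + £3.71/kg.
Origin Eriica qualifies under the Vinius–Eriica agreement and 5599.31.65 is covered: preferential rate Free applies instead.
The additional-duty order on 5599.31.65 targets Corar, not Eriica; it does not apply.
Duty = £34,301.80 × 0% = £0.00.
Total = £41,507.11 + £47,226.10 + £0.00 = £88,733.21.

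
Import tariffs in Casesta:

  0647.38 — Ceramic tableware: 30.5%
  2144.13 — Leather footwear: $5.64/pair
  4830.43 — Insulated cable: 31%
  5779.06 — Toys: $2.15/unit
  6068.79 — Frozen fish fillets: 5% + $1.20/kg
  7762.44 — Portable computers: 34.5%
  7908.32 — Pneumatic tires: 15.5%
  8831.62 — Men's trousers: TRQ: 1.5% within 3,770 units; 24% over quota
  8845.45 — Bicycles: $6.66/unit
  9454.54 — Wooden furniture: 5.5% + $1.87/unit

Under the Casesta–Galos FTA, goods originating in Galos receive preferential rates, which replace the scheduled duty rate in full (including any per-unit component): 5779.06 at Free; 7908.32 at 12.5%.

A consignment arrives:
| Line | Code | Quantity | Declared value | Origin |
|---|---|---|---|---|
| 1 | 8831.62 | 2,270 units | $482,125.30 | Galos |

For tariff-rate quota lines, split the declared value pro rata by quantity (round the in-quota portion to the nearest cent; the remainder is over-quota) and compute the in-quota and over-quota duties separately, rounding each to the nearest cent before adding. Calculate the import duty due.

$7,231.88

Line 1 (8831.62, Galos, 2,270 units, $482,125.30):
Code 8831.62 is under a tariff-rate quota (threshold 3,770 units). Quantity 2,270 units is within the quota, so the in-quota rate 1.5% applies to the full value.
Duty = $482,125.30 × 1.5% = $7,231.88.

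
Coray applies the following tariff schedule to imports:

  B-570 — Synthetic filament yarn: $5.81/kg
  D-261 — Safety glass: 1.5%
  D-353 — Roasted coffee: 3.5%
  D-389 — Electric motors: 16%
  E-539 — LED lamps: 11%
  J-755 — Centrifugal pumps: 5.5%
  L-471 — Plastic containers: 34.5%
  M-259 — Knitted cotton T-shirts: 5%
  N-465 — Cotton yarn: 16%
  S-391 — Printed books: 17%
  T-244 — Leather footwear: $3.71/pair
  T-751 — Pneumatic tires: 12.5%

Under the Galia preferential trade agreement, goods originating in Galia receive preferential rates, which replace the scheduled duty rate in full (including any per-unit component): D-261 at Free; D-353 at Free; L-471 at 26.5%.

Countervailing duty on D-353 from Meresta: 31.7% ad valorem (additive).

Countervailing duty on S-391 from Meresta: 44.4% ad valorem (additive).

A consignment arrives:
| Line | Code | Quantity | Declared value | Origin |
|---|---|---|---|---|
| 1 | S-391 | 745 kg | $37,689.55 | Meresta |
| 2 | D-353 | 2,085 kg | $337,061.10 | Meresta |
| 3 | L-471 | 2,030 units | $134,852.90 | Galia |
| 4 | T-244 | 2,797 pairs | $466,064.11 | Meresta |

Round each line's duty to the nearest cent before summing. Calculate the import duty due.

Line 1 (S-391, Meresta, 745 kg, $37,689.55):
Base rate for S-391 is 17%.
Additional duty on S-391 from Meresta: +44.4%. Applied ad valorem rate: 17% + 44.4% = 61.4%.
Duty = $37,689.55 × 61.4% = $23,141.38.
Line 2 (D-353, Meresta, 2,085 kg, $337,061.10):
Base rate for D-353 is 3.5%.
D-353 has an FTA preferential rate, but origin Meresta is not Galia; base rate stands.
Additional duty on D-353 from Meresta: +31.7%. Applied ad valorem rate: 3.5% + 31.7% = 35.2%.
Duty = $337,061.10 × 35.2% = $118,645.51.
Line 3 (L-471, Galia, 2,030 units, $134,852.90):
Base rate for L-471 is 34.5%.
Origin Galia qualifies under the Coray–Galia agreement and L-471 is covered: preferential rate 26.5% applies instead.
Duty = $134,852.90 × 26.5% = $35,736.02.
Line 4 (T-244, Meresta, 2,797 pairs, $466,064.11):
Base rate for T-244 is $3.71/pair.
Duty = 2,797 × $3.71 = $10,376.87.
Total = $23,141.38 + $118,645.51 + $35,736.02 + $10,376.87 = $187,899.78.

$187,899.78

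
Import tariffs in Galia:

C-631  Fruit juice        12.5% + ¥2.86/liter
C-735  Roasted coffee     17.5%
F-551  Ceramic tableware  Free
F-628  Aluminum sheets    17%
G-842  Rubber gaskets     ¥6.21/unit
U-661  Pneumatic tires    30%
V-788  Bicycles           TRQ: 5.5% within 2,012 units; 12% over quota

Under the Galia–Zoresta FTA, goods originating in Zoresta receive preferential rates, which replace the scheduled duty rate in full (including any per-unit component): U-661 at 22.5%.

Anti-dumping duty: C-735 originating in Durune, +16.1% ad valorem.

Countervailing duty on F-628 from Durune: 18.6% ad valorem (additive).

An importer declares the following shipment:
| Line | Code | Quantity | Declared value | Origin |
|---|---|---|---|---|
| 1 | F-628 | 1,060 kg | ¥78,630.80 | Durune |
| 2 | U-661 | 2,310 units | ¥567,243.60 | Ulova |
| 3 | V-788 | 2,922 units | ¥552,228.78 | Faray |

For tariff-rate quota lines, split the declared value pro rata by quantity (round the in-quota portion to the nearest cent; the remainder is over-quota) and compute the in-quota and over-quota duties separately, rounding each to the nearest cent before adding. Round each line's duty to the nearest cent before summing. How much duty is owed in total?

Line 1 (F-628, Durune, 1,060 kg, ¥78,630.80):
Base rate for F-628 is 17%.
Additional duty on F-628 from Durune: +18.6%. Applied ad valorem rate: 17% + 18.6% = 35.6%.
Duty = ¥78,630.80 × 35.6% = ¥27,992.56.
Line 2 (U-661, Ulova, 2,310 units, ¥567,243.60):
Base rate for U-661 is 30%.
U-661 has an FTA preferential rate, but origin Ulova is not Zoresta; base rate stands.
Duty = ¥567,243.60 × 30% = ¥170,173.08.
Line 3 (V-788, Faray, 2,922 units, ¥552,228.78):
Code V-788 is under a tariff-rate quota (threshold 2,012 units). In-quota: 2,012 units at 5.5%; over-quota: 910 units at 12%.
Pro-rata value split: in-quota = ¥552,228.78 × 2,012/2,922 = ¥380,247.88; over-quota = ¥552,228.78 − ¥380,247.88 = ¥171,980.90.
In-quota duty = ¥380,247.88 × 5.5% = ¥20,913.63. Over-quota duty = ¥171,980.90 × 12% = ¥20,637.71.
Line duty = ¥20,913.63 + ¥20,637.71 = ¥41,551.34.
Total = ¥27,992.56 + ¥170,173.08 + ¥41,551.34 = ¥239,716.98.

¥239,716.98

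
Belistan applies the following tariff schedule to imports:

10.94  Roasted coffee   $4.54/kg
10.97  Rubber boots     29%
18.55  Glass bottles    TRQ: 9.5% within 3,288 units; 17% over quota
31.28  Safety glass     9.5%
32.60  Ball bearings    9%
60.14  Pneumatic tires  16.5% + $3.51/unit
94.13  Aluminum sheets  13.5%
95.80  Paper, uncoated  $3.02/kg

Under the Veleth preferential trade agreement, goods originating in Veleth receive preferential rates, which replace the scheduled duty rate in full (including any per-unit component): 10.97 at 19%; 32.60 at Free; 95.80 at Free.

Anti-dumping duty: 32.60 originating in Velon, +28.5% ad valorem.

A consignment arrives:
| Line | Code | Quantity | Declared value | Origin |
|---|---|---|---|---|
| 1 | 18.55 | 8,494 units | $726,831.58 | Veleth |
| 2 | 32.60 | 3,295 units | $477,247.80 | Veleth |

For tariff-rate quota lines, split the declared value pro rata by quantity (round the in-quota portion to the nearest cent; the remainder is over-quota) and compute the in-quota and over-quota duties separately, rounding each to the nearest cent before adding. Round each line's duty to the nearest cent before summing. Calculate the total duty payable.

$102,459.81

Line 1 (18.55, Veleth, 8,494 units, $726,831.58):
Code 18.55 is under a tariff-rate quota (threshold 3,288 units). In-quota: 3,288 units at 9.5%; over-quota: 5,206 units at 17%.
Pro-rata value split: in-quota = $726,831.58 × 3,288/8,494 = $281,354.16; over-quota = $726,831.58 − $281,354.16 = $445,477.42.
In-quota duty = $281,354.16 × 9.5% = $26,728.65. Over-quota duty = $445,477.42 × 17% = $75,731.16.
Line duty = $26,728.65 + $75,731.16 = $102,459.81.
Line 2 (32.60, Veleth, 3,295 units, $477,247.80):
Base rate for 32.60 is 9%.
Origin Veleth qualifies under the Belistan–Veleth agreement and 32.60 is covered: preferential rate Free applies instead.
The additional-duty order on 32.60 targets Velon, not Veleth; it does not apply.
Duty = $477,247.80 × 0% = $0.00.
Total = $102,459.81 + $0.00 = $102,459.81.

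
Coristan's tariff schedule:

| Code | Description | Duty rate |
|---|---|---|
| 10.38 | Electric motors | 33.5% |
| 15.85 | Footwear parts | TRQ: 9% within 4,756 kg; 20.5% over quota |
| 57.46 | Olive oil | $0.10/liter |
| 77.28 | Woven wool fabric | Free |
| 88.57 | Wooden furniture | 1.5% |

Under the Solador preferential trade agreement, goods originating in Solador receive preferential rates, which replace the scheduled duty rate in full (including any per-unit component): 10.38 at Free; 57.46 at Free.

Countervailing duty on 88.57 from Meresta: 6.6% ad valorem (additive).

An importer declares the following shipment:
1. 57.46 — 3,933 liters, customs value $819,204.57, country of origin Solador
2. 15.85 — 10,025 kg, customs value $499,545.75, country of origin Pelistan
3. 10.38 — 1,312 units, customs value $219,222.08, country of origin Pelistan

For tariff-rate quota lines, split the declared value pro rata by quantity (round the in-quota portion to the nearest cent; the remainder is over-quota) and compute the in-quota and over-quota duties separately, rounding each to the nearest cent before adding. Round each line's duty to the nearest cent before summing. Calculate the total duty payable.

Line 1 (57.46, Solador, 3,933 liters, $819,204.57):
Base rate for 57.46 is $0.10/liter.
Origin Solador qualifies under the Coristan–Solador agreement and 57.46 is covered: preferential rate Free applies instead.
Duty = $819,204.57 × 0% = $0.00.
Line 2 (15.85, Pelistan, 10,025 kg, $499,545.75):
Code 15.85 is under a tariff-rate quota (threshold 4,756 kg). In-quota: 4,756 kg at 9%; over-quota: 5,269 kg at 20.5%.
Pro-rata value split: in-quota = $499,545.75 × 4,756/10,025 = $236,991.48; over-quota = $499,545.75 − $236,991.48 = $262,554.27.
In-quota duty = $236,991.48 × 9% = $21,329.23. Over-quota duty = $262,554.27 × 20.5% = $53,823.63.
Line duty = $21,329.23 + $53,823.63 = $75,152.86.
Line 3 (10.38, Pelistan, 1,312 units, $219,222.08):
Base rate for 10.38 is 33.5%.
10.38 has an FTA preferential rate, but origin Pelistan is not Solador; base rate stands.
Duty = $219,222.08 × 33.5% = $73,439.40.
Total = $0.00 + $75,152.86 + $73,439.40 = $148,592.26.

$148,592.26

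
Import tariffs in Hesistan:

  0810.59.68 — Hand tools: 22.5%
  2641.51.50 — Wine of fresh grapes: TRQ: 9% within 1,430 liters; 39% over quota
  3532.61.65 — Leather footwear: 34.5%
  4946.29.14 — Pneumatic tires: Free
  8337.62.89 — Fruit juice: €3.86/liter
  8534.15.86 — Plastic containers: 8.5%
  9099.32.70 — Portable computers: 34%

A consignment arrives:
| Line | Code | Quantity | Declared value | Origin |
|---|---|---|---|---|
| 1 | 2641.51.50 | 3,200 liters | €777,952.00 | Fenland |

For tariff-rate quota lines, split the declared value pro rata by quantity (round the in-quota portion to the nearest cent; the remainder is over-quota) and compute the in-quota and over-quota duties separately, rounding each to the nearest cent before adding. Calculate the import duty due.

Line 1 (2641.51.50, Fenland, 3,200 liters, €777,952.00):
Code 2641.51.50 is under a tariff-rate quota (threshold 1,430 liters). In-quota: 1,430 liters at 9%; over-quota: 1,770 liters at 39%.
Pro-rata value split: in-quota = €777,952.00 × 1,430/3,200 = €347,647.30; over-quota = €777,952.00 − €347,647.30 = €430,304.70.
In-quota duty = €347,647.30 × 9% = €31,288.26. Over-quota duty = €430,304.70 × 39% = €167,818.83.
Line duty = €31,288.26 + €167,818.83 = €199,107.09.

€199,107.09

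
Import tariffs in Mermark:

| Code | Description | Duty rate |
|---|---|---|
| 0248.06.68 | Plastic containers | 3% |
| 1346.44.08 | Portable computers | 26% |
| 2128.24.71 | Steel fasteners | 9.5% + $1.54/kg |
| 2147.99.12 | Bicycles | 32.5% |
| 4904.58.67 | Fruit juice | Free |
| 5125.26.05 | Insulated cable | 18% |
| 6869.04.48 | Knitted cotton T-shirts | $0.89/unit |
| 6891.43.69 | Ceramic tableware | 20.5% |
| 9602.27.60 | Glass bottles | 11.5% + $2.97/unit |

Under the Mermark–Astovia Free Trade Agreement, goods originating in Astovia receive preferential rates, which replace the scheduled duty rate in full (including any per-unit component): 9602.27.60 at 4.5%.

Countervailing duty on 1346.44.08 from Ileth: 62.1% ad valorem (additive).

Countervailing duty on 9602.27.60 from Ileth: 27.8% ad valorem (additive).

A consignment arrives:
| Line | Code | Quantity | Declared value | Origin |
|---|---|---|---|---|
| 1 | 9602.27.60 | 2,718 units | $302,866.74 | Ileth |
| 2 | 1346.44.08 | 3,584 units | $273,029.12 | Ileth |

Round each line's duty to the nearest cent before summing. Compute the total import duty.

$367,637.74

Line 1 (9602.27.60, Ileth, 2,718 units, $302,866.74):
Base rate for 9602.27.60 is 11.5% + $2.97/unit.
9602.27.60 has an FTA preferential rate, but origin Ileth is not Astovia; base rate stands.
Additional duty on 9602.27.60 from Ileth: +27.8%. Applied ad valorem rate: 11.5% + 27.8% = 39.3%.
Duty = $302,866.74 × 39.3% + 2,718 × $2.97 = $127,099.09.
Line 2 (1346.44.08, Ileth, 3,584 units, $273,029.12):
Base rate for 1346.44.08 is 26%.
Additional duty on 1346.44.08 from Ileth: +62.1%. Applied ad valorem rate: 26% + 62.1% = 88.1%.
Duty = $273,029.12 × 88.1% = $240,538.65.
Total = $127,099.09 + $240,538.65 = $367,637.74.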